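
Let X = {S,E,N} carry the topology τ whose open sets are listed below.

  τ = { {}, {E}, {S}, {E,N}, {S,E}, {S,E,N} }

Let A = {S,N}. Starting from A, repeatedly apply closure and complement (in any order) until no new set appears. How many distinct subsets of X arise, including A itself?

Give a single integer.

X∖A={E}, int(X∖A)={E}, hence cl(A)={S,N}
Orbit (k=closure, c=complement):
  1. A     = {S,N}
  2. cA    = {E}
  3. kcA   = {E,N}
  4. ckcA  = {S}
(closed under both — stop)

4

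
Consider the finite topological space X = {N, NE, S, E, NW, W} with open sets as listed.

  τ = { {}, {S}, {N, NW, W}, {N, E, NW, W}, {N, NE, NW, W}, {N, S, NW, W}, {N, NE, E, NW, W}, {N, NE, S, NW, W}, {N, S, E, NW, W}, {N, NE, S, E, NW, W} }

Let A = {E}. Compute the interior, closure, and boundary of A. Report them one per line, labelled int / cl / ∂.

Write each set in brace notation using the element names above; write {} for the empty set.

int(A) = {}
cl(A)  = {E}
∂A     = {E}

interior: largest open inside A is {} (from {})
cl via duality: int({N, NE, S, NW, W}) = {N, NE, S, NW, W}, so X∖{N, NE, S, NW, W} = {E}
cl∖int = {E}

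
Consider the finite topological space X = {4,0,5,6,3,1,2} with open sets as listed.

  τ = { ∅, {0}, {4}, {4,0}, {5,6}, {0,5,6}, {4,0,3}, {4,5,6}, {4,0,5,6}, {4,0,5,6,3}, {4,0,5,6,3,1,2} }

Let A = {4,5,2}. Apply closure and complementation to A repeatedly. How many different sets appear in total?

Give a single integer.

10

X∖A={0,6,3,1}, int(X∖A)={0}, hence cl(A)={4,5,6,3,1,2}
Orbit (k=closure, c=complement):
  1. A     = {4,5,2}
  2. kA    = {4,5,6,3,1,2}
  3. cA    = {0,6,3,1}
  4. ckA   = {0}
  5. kcA   = {0,5,6,3,1,2}
  6. kckA  = {0,3,1,2}
  7. ckcA  = {4}
  8. ckckA = {4,5,6}
  9. kckcA = {4,3,1,2}
  10. ckckcA = {0,5,6}
(closed under both — stop)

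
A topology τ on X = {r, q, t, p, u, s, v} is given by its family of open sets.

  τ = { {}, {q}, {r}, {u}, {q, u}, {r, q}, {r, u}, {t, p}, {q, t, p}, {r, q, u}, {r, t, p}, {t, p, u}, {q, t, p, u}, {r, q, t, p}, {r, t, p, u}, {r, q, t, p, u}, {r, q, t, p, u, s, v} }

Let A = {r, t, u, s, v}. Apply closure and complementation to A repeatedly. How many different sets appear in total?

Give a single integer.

10

cl via duality: int({q, p}) = {q}, so X∖{q} = {r, t, p, u, s, v}
Write k for closure, c for complement:
  1. A     = {r, t, u, s, v}
  2. kA    = {r, t, p, u, s, v}
  3. cA    = {q, p}
  4. ckA   = {q}
  5. kcA   = {q, t, p, s, v}
  6. kckA  = {q, s, v}
  7. ckcA  = {r, u}
  8. ckckA = {r, t, p, u}
  9. kckcA = {r, u, s, v}
  10. ckckcA = {q, t, p}
applying k or c yields no new set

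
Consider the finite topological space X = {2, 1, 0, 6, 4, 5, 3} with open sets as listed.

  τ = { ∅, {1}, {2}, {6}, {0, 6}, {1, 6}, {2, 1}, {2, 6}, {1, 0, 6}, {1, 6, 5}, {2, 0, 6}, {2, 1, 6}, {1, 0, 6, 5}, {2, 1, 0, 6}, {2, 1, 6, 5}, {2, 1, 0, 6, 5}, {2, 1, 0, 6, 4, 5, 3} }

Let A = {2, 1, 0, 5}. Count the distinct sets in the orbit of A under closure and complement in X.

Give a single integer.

closure: X∖int(X∖A) = X∖{6} = {2, 1, 0, 4, 5, 3}
Let k=closure and c=complement:
  1. A     = {2, 1, 0, 5}
  2. kA    = {2, 1, 0, 4, 5, 3}
  3. cA    = {6, 4, 3}
  4. ckA   = {6}
  5. kcA   = {0, 6, 4, 5, 3}
  6. ckcA  = {2, 1}
  7. kckcA = {2, 1, 4, 5, 3}
  8. ckckcA = {0, 6}
— saturated at 8

8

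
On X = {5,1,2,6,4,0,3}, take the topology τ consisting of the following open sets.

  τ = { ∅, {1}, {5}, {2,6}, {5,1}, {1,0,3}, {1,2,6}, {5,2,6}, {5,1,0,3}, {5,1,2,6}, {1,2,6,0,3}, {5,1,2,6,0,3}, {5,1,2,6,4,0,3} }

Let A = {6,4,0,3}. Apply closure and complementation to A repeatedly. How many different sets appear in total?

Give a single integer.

10

X∖A={5,1,2}, int(X∖A)={5,1}, hence cl(A)={2,6,4,0,3}
Orbit (k=closure, c=complement):
  1. A     = {6,4,0,3}
  2. kA    = {2,6,4,0,3}
  3. cA    = {5,1,2}
  4. ckA   = {5,1}
  5. kcA   = {5,1,2,6,4,0,3}
  6. kckA  = {5,1,4,0,3}
  7. ckcA  = ∅
  8. ckckA = {2,6}
  9. kckckA = {2,6,4}
  10. ckckckA = {5,1,0,3}
(closed under both — stop)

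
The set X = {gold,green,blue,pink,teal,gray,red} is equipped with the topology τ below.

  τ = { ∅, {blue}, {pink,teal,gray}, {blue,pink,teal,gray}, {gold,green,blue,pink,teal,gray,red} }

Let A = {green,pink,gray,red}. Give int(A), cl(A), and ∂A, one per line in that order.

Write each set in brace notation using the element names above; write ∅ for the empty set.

open subsets of A: ∅; so int(A) = ∅
closure: X∖int(X∖A) = X∖{blue} = {gold,green,pink,teal,gray,red}
∂A = {gold,green,pink,teal,gray,red} minus ∅ = {gold,green,pink,teal,gray,red}

int(A) = ∅
cl(A)  = {gold,green,pink,teal,gray,red}
∂A     = {gold,green,pink,teal,gray,red}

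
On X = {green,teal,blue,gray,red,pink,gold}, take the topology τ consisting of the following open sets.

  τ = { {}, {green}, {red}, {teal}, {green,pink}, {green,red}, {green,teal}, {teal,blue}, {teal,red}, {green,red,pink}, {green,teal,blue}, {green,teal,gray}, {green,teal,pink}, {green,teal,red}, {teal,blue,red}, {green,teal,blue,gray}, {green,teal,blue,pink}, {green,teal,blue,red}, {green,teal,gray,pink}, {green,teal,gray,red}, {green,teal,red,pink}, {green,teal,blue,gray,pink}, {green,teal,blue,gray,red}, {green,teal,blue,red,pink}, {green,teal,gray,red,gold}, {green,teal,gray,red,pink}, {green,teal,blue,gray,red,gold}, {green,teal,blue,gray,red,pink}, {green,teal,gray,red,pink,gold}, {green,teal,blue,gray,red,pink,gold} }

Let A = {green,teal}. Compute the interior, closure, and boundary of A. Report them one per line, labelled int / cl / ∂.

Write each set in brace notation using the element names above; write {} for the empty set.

int(A) = {green,teal}
cl(A)  = {green,teal,blue,gray,pink,gold}
∂A     = {blue,gray,pink,gold}

open subsets of A: {}, {green}, {teal}, {green,teal}; so int(A) = {green,teal}
closure: X∖int(X∖A) = X∖{red} = {green,teal,blue,gray,pink,gold}
∂A = {green,teal,blue,gray,pink,gold} minus {green,teal} = {blue,gray,pink,gold}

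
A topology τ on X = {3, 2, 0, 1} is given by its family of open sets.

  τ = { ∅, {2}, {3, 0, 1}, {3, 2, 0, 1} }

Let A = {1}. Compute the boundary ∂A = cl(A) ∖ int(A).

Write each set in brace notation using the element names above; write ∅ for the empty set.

{3, 0, 1}

U open, U⊆A: ∅. int(A) = ⋃ = ∅
X∖A={3, 2, 0}, int(X∖A)={2}, hence cl(A)={3, 0, 1}
∂A: remove int from cl → {3, 0, 1}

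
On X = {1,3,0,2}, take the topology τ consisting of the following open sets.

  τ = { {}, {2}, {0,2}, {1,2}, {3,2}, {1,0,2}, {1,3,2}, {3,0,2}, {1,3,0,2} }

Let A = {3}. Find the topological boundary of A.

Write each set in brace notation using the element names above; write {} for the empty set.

opens ⊆ A: {}; union → int = {}
complement {1,0,2}; its interior {1,0,2}; cl(A) = X∖{1,0,2} = {3}
boundary = {3} ∖ {} = {3}

{3}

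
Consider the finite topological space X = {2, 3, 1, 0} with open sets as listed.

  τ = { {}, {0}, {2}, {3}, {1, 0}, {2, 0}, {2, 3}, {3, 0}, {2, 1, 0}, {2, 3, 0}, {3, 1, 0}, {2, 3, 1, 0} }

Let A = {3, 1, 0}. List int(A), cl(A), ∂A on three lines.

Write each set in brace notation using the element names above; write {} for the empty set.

interior: largest open inside A is {3, 1, 0} (from {}, {0}, {3}, {3, 0}, {1, 0}, {3, 1, 0})
cl via duality: int({2}) = {2}, so X∖{2} = {3, 1, 0}
cl∖int = {}

int(A) = {3, 1, 0}
cl(A)  = {3, 1, 0}
∂A     = {}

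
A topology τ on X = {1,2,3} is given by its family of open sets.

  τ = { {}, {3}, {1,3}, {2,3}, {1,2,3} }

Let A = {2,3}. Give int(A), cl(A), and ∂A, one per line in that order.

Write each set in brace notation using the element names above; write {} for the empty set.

int(A) = {2,3}
cl(A)  = {1,2,3}
∂A     = {1}

opens ⊆ A: {}, {3}, {2,3}; union → int = {2,3}
complement {1}; its interior {}; cl(A) = X∖{} = {1,2,3}
boundary = {1,2,3} ∖ {2,3} = {1}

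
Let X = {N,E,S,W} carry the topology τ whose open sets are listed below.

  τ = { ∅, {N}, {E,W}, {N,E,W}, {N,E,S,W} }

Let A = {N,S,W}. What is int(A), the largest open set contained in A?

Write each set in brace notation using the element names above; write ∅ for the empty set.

{N}

opens ⊆ A: ∅, {N}; union → int = {N}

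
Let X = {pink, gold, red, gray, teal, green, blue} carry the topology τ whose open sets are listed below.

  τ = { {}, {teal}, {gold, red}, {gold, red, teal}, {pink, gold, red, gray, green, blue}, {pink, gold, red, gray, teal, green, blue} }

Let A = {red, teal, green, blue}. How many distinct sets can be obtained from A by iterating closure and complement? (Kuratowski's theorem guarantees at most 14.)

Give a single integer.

6

closure: X∖int(X∖A) = X∖{} = {pink, gold, red, gray, teal, green, blue}
Let k=closure and c=complement:
  1. A     = {red, teal, green, blue}
  2. kA    = {pink, gold, red, gray, teal, green, blue}
  3. cA    = {pink, gold, gray}
  4. ckA   = {}
  5. kcA   = {pink, gold, red, gray, green, blue}
  6. ckcA  = {teal}
— saturated at 6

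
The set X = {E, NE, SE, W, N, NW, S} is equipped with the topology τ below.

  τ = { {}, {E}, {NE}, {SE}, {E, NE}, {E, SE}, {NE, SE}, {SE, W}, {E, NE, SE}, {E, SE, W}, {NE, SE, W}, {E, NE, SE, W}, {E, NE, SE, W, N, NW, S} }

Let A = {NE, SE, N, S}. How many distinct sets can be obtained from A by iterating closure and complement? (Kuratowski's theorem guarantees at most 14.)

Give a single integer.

8

cl via duality: int({E, W, NW}) = {E}, so X∖{E} = {NE, SE, W, N, NW, S}
Write k for closure, c for complement:
  1. A     = {NE, SE, N, S}
  2. kA    = {NE, SE, W, N, NW, S}
  3. cA    = {E, W, NW}
  4. ckA   = {E}
  5. kcA   = {E, W, N, NW, S}
  6. kckA  = {E, N, NW, S}
  7. ckcA  = {NE, SE}
  8. ckckA = {NE, SE, W}
applying k or c yields no new set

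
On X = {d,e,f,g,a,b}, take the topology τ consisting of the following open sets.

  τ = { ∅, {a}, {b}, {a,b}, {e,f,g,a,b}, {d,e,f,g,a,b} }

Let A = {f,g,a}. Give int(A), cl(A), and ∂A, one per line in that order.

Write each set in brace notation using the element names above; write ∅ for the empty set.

int(A) = {a}
cl(A)  = {d,e,f,g,a}
∂A     = {d,e,f,g}

open subsets of A: ∅, {a}; so int(A) = {a}
closure: X∖int(X∖A) = X∖{b} = {d,e,f,g,a}
∂A = {d,e,f,g,a} minus {a} = {d,e,f,g}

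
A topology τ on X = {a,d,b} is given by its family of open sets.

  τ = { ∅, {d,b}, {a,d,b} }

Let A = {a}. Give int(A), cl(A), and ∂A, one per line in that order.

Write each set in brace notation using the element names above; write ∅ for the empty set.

interior: largest open inside A is ∅ (from ∅)
cl via duality: int({d,b}) = {d,b}, so X∖{d,b} = {a}
cl∖int = {a}

int(A) = ∅
cl(A)  = {a}
∂A     = {a}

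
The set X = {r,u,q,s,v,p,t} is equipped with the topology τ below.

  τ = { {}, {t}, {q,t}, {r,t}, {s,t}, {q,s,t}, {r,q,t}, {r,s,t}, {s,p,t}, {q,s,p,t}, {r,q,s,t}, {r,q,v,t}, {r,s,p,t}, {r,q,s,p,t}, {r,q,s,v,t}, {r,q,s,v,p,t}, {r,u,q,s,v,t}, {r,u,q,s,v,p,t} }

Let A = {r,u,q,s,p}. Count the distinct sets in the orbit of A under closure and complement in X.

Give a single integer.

closure: X∖int(X∖A) = X∖{t} = {r,u,q,s,v,p}
Let k=closure and c=complement:
  1. A     = {r,u,q,s,p}
  2. kA    = {r,u,q,s,v,p}
  3. cA    = {v,t}
  4. ckA   = {t}
  5. kcA   = {r,u,q,s,v,p,t}
  6. ckcA  = {}
— saturated at 6

6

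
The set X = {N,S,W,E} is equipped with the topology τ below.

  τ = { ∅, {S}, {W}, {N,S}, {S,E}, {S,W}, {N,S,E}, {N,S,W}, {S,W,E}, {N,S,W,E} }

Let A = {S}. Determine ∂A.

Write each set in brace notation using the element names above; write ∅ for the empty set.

interior: largest open inside A is {S} (from ∅, {S})
cl via duality: int({N,W,E}) = {W}, so X∖{W} = {N,S,E}
cl∖int = {N,E}

{N,E}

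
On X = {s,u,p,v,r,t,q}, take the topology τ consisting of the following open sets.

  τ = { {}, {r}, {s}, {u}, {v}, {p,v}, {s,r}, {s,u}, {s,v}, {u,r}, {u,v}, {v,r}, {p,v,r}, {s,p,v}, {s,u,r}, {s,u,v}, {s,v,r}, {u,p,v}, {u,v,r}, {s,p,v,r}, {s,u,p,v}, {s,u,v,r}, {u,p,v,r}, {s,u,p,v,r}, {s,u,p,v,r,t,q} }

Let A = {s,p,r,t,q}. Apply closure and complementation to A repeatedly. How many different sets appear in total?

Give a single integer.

X∖A={u,v}, int(X∖A)={u,v}, hence cl(A)={s,p,r,t,q}
Orbit (k=closure, c=complement):
  1. A     = {s,p,r,t,q}
  2. cA    = {u,v}
  3. kcA   = {u,p,v,t,q}
  4. ckcA  = {s,r}
  5. kckcA = {s,r,t,q}
  6. ckckcA = {u,p,v}
(closed under both — stop)

6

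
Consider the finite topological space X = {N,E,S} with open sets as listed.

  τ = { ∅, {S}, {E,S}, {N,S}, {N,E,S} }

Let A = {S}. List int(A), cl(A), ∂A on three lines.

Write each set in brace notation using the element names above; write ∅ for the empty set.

int(A) = {S}
cl(A)  = {N,E,S}
∂A     = {N,E}

interior: largest open inside A is {S} (from ∅, {S})
cl via duality: int({N,E}) = ∅, so X∖∅ = {N,E,S}
cl∖int = {N,E}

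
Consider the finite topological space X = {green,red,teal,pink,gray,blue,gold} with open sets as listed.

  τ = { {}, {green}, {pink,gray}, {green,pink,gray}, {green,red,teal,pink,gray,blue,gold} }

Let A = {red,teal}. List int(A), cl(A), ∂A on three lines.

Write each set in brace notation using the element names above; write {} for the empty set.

int(A) = {}
cl(A)  = {red,teal,blue,gold}
∂A     = {red,teal,blue,gold}

open subsets of A: {}; so int(A) = {}
closure: X∖int(X∖A) = X∖{green,pink,gray} = {red,teal,blue,gold}
∂A = {red,teal,blue,gold} minus {} = {red,teal,blue,gold}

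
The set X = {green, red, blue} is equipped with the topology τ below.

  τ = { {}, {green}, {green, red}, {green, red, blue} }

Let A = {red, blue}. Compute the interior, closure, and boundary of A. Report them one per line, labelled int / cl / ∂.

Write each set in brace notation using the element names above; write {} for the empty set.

int(A) = {}
cl(A)  = {red, blue}
∂A     = {red, blue}

U open, U⊆A: {}. int(A) = ⋃ = {}
X∖A={green}, int(X∖A)={green}, hence cl(A)={red, blue}
∂A: remove int from cl → {red, blue}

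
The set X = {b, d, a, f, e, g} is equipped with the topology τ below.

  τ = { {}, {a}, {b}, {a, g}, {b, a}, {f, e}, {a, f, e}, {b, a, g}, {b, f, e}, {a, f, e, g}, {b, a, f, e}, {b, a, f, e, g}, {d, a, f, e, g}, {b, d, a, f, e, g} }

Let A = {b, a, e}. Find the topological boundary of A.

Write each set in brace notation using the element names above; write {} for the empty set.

opens ⊆ A: {}, {b}, {a}, {b, a}; union → int = {b, a}
complement {d, f, g}; its interior {}; cl(A) = X∖{} = {b, d, a, f, e, g}
boundary = {b, d, a, f, e, g} ∖ {b, a} = {d, f, e, g}

{d, f, e, g}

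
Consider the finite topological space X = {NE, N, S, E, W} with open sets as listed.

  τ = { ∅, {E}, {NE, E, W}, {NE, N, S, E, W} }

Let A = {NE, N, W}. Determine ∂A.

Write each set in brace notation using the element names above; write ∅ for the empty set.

U open, U⊆A: ∅. int(A) = ⋃ = ∅
X∖A={S, E}, int(X∖A)={E}, hence cl(A)={NE, N, S, W}
∂A: remove int from cl → {NE, N, S, W}

{NE, N, S, W}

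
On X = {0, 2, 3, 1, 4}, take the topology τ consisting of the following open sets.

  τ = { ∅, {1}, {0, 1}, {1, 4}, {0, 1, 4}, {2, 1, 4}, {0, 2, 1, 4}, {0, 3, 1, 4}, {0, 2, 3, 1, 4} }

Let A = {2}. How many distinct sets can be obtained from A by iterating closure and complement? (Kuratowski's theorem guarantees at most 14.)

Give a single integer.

4

cl via duality: int({0, 3, 1, 4}) = {0, 3, 1, 4}, so X∖{0, 3, 1, 4} = {2}
Write k for closure, c for complement:
  1. A     = {2}
  2. cA    = {0, 3, 1, 4}
  3. kcA   = {0, 2, 3, 1, 4}
  4. ckcA  = ∅
applying k or c yields no new set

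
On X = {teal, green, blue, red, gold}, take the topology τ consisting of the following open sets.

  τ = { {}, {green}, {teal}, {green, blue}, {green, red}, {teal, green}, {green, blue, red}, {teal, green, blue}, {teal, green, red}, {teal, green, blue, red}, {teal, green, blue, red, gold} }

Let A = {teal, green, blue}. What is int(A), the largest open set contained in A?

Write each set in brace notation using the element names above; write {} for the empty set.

opens ⊆ A: {}, {teal}, {green}, {teal, green}, {green, blue}, {teal, green, blue}; union → int = {teal, green, blue}

{teal, green, blue}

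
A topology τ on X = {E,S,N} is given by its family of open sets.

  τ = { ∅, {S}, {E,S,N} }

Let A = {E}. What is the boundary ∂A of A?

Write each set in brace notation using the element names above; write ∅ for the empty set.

opens ⊆ A: ∅; union → int = ∅
complement {S,N}; its interior {S}; cl(A) = X∖{S} = {E,N}
boundary = {E,N} ∖ ∅ = {E,N}

{E,N}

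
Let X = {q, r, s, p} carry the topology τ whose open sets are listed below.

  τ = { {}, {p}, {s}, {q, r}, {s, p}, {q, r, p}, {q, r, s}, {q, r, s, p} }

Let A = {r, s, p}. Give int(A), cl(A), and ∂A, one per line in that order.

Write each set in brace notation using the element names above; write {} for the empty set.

interior: largest open inside A is {s, p} (from {}, {s}, {p}, {s, p})
cl via duality: int({q}) = {}, so X∖{} = {q, r, s, p}
cl∖int = {q, r}

int(A) = {s, p}
cl(A)  = {q, r, s, p}
∂A     = {q, r}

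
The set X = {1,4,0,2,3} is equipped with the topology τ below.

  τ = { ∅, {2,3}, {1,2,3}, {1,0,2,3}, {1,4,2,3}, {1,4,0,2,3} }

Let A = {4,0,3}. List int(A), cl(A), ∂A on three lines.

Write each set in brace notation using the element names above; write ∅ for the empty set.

int(A) = ∅
cl(A)  = {1,4,0,2,3}
∂A     = {1,4,0,2,3}

opens ⊆ A: ∅; union → int = ∅
complement {1,2}; its interior ∅; cl(A) = X∖∅ = {1,4,0,2,3}
boundary = {1,4,0,2,3} ∖ ∅ = {1,4,0,2,3}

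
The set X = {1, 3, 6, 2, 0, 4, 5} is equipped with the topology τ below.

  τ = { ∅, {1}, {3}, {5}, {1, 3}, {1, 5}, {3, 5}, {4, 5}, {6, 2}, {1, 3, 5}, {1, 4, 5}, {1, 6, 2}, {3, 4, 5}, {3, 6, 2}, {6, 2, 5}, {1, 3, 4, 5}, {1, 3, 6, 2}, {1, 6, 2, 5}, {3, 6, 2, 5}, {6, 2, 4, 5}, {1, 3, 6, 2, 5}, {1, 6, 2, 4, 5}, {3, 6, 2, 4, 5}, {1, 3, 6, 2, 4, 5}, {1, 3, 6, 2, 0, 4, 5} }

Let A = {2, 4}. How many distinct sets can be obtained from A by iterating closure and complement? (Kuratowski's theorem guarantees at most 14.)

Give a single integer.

10

complement {1, 3, 6, 0, 5}; its interior {1, 3, 5}; cl(A) = X∖{1, 3, 5} = {6, 2, 0, 4}
With k = closure, c = complement:
  1. A     = {2, 4}
  2. kA    = {6, 2, 0, 4}
  3. cA    = {1, 3, 6, 0, 5}
  4. ckA   = {1, 3, 5}
  5. kcA   = {1, 3, 6, 2, 0, 4, 5}
  6. kckA  = {1, 3, 0, 4, 5}
  7. ckcA  = ∅
  8. ckckA = {6, 2}
  9. kckckA = {6, 2, 0}
  10. ckckckA = {1, 3, 4, 5}
k, c of each give nothing new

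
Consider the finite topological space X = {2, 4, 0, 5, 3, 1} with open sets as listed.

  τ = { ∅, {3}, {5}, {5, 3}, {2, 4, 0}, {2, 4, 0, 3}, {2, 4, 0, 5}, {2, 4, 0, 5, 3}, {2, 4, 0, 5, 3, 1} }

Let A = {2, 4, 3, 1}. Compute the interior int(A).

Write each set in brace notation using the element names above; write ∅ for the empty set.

opens ⊆ A: ∅, {3}; union → int = {3}

{3}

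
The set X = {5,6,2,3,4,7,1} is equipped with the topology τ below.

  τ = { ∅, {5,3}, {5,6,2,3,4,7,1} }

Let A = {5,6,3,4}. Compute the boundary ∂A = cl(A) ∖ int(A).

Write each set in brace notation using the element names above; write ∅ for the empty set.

interior: largest open inside A is {5,3} (from ∅, {5,3})
cl via duality: int({2,7,1}) = ∅, so X∖∅ = {5,6,2,3,4,7,1}
cl∖int = {6,2,4,7,1}

{6,2,4,7,1}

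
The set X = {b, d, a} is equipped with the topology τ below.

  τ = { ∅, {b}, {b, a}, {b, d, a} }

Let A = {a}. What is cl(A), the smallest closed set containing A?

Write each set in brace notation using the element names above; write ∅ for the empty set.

{d, a}

closure: X∖int(X∖A) = X∖{b} = {d, a}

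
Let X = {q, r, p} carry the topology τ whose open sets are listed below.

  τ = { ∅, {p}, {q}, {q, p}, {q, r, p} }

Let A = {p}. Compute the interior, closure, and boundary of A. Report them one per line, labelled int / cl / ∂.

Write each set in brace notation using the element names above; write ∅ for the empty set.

int(A) = {p}
cl(A)  = {r, p}
∂A     = {r}

opens ⊆ A: ∅, {p}; union → int = {p}
complement {q, r}; its interior {q}; cl(A) = X∖{q} = {r, p}
boundary = {r, p} ∖ {p} = {r}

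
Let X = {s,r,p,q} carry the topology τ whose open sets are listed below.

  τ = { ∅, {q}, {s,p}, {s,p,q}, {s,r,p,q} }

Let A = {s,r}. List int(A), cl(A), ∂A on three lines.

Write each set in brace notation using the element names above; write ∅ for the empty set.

U open, U⊆A: ∅. int(A) = ⋃ = ∅
X∖A={p,q}, int(X∖A)={q}, hence cl(A)={s,r,p}
∂A: remove int from cl → {s,r,p}

int(A) = ∅
cl(A)  = {s,r,p}
∂A     = {s,r,p}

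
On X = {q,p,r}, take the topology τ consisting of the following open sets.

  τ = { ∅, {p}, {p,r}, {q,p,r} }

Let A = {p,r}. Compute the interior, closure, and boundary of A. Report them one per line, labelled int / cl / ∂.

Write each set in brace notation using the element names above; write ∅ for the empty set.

int(A) = {p,r}
cl(A)  = {q,p,r}
∂A     = {q}

interior: largest open inside A is {p,r} (from ∅, {p}, {p,r})
cl via duality: int({q}) = ∅, so X∖∅ = {q,p,r}
cl∖int = {q}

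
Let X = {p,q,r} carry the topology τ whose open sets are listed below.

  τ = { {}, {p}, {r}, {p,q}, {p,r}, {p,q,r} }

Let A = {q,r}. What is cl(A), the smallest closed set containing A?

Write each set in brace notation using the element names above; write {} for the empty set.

cl via duality: int({p}) = {p}, so X∖{p} = {q,r}

{q,r}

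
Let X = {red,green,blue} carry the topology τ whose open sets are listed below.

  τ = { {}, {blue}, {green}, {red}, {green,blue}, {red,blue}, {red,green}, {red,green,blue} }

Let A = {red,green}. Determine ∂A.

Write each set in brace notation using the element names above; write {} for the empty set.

open subsets of A: {}, {red}, {green}, {red,green}; so int(A) = {red,green}
closure: X∖int(X∖A) = X∖{blue} = {red,green}
∂A = {red,green} minus {red,green} = {}

{}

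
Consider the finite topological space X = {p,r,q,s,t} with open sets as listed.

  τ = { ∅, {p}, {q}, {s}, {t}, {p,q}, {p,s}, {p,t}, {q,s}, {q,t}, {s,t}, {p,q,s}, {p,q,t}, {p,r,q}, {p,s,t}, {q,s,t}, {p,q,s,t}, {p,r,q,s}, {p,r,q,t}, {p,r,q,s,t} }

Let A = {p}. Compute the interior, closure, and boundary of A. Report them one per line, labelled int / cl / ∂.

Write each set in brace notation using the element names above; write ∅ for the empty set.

int(A) = {p}
cl(A)  = {p,r}
∂A     = {r}

open subsets of A: ∅, {p}; so int(A) = {p}
closure: X∖int(X∖A) = X∖{q,s,t} = {p,r}
∂A = {p,r} minus {p} = {r}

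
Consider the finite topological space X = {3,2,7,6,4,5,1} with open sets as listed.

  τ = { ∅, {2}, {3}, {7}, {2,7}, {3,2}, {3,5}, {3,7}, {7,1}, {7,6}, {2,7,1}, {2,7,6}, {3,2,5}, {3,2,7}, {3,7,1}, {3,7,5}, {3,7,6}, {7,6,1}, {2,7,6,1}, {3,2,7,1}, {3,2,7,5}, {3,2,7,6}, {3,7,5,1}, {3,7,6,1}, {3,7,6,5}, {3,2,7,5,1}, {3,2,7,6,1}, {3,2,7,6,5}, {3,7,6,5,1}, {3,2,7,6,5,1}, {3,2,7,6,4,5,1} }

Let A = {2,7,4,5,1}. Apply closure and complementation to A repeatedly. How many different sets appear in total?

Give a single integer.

complement {3,6}; its interior {3}; cl(A) = X∖{3} = {2,7,6,4,5,1}
With k = closure, c = complement:
  1. A     = {2,7,4,5,1}
  2. kA    = {2,7,6,4,5,1}
  3. cA    = {3,6}
  4. ckA   = {3}
  5. kcA   = {3,6,4,5}
  6. kckA  = {3,4,5}
  7. ckcA  = {2,7,1}
  8. ckckA = {2,7,6,1}
  9. kckcA = {2,7,6,4,1}
  10. ckckcA = {3,5}
k, c of each give nothing new

10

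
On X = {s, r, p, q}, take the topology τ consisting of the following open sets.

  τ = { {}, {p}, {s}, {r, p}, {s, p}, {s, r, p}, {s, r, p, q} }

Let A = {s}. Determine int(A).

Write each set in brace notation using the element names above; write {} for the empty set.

{s}

interior: largest open inside A is {s} (from {}, {s})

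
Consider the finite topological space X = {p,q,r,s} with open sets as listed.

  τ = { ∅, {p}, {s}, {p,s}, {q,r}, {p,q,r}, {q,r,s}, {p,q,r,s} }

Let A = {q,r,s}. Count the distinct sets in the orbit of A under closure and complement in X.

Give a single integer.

2

cl via duality: int({p}) = {p}, so X∖{p} = {q,r,s}
Write k for closure, c for complement:
  1. A     = {q,r,s}
  2. cA    = {p}
applying k or c yields no new set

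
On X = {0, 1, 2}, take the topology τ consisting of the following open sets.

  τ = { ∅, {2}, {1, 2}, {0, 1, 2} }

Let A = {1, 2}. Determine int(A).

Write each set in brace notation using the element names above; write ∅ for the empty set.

{1, 2}

open subsets of A: ∅, {2}, {1, 2}; so int(A) = {1, 2}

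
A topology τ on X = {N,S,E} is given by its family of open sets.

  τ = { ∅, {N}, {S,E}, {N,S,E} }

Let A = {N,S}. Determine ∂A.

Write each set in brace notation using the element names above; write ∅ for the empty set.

{S,E}

U open, U⊆A: ∅, {N}. int(A) = ⋃ = {N}
X∖A={E}, int(X∖A)=∅, hence cl(A)={N,S,E}
∂A: remove int from cl → {S,E}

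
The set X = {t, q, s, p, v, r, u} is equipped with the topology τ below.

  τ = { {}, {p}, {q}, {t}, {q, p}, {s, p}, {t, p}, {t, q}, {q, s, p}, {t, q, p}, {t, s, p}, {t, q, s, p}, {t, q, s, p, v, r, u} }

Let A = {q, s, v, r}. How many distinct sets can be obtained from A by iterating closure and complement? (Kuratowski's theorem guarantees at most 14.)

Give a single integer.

8

cl via duality: int({t, p, u}) = {t, p}, so X∖{t, p} = {q, s, v, r, u}
Write k for closure, c for complement:
  1. A     = {q, s, v, r}
  2. kA    = {q, s, v, r, u}
  3. cA    = {t, p, u}
  4. ckA   = {t, p}
  5. kcA   = {t, s, p, v, r, u}
  6. ckcA  = {q}
  7. kckcA = {q, v, r, u}
  8. ckckcA = {t, s, p}
applying k or c yields no new set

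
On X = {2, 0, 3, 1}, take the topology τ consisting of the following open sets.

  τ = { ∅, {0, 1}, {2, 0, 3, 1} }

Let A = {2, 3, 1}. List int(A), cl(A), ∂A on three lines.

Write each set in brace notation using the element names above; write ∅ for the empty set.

int(A) = ∅
cl(A)  = {2, 0, 3, 1}
∂A     = {2, 0, 3, 1}

open subsets of A: ∅; so int(A) = ∅
closure: X∖int(X∖A) = X∖∅ = {2, 0, 3, 1}
∂A = {2, 0, 3, 1} minus ∅ = {2, 0, 3, 1}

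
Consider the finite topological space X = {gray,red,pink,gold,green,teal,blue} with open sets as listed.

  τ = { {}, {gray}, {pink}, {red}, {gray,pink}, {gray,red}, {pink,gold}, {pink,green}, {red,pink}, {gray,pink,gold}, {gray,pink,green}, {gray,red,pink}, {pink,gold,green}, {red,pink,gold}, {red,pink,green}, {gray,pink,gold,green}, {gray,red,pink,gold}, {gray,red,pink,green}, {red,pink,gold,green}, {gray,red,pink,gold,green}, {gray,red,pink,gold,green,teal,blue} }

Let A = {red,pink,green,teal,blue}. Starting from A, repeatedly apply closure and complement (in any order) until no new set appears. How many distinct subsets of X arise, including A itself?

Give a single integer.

complement {gray,gold}; its interior {gray}; cl(A) = X∖{gray} = {red,pink,gold,green,teal,blue}
With k = closure, c = complement:
  1. A     = {red,pink,green,teal,blue}
  2. kA    = {red,pink,gold,green,teal,blue}
  3. cA    = {gray,gold}
  4. ckA   = {gray}
  5. kcA   = {gray,gold,teal,blue}
  6. kckA  = {gray,teal,blue}
  7. ckcA  = {red,pink,green}
  8. ckckA = {red,pink,gold,green}
k, c of each give nothing new

8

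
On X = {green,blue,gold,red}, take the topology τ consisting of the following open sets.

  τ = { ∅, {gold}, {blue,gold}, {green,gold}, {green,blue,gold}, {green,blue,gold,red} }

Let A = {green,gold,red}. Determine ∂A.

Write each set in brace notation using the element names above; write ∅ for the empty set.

open subsets of A: ∅, {gold}, {green,gold}; so int(A) = {green,gold}
closure: X∖int(X∖A) = X∖∅ = {green,blue,gold,red}
∂A = {green,blue,gold,red} minus {green,gold} = {blue,red}

{blue,red}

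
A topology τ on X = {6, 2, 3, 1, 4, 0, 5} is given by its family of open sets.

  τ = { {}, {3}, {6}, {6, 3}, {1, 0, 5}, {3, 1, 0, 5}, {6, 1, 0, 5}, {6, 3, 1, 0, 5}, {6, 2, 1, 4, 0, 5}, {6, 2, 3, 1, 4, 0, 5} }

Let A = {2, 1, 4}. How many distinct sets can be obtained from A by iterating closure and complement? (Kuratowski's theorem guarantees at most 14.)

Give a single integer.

X∖A={6, 3, 0, 5}, int(X∖A)={6, 3}, hence cl(A)={2, 1, 4, 0, 5}
Orbit (k=closure, c=complement):
  1. A     = {2, 1, 4}
  2. kA    = {2, 1, 4, 0, 5}
  3. cA    = {6, 3, 0, 5}
  4. ckA   = {6, 3}
  5. kcA   = {6, 2, 3, 1, 4, 0, 5}
  6. kckA  = {6, 2, 3, 4}
  7. ckcA  = {}
  8. ckckA = {1, 0, 5}
(closed under both — stop)

8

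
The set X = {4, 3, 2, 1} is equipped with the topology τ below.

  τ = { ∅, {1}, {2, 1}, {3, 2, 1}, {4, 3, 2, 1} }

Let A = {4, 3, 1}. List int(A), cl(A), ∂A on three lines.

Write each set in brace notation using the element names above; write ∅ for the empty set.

int(A) = {1}
cl(A)  = {4, 3, 2, 1}
∂A     = {4, 3, 2}

interior: largest open inside A is {1} (from ∅, {1})
cl via duality: int({2}) = ∅, so X∖∅ = {4, 3, 2, 1}
cl∖int = {4, 3, 2}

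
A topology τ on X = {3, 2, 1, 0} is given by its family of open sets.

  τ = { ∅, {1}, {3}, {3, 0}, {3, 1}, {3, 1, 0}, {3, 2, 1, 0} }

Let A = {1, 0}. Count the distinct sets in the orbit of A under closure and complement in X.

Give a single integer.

8

X∖A={3, 2}, int(X∖A)={3}, hence cl(A)={2, 1, 0}
Orbit (k=closure, c=complement):
  1. A     = {1, 0}
  2. kA    = {2, 1, 0}
  3. cA    = {3, 2}
  4. ckA   = {3}
  5. kcA   = {3, 2, 0}
  6. ckcA  = {1}
  7. kckcA = {2, 1}
  8. ckckcA = {3, 0}
(closed under both — stop)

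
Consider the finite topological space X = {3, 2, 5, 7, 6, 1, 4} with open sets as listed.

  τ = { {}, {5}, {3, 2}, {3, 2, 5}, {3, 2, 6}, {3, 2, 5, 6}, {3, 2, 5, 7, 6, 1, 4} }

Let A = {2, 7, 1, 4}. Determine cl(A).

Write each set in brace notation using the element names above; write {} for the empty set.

{3, 2, 7, 6, 1, 4}

complement {3, 5, 6}; its interior {5}; cl(A) = X∖{5} = {3, 2, 7, 6, 1, 4}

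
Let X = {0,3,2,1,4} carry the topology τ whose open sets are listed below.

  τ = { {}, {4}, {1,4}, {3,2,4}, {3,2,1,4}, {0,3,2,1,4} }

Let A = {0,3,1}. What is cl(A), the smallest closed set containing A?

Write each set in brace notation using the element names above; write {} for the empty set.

cl via duality: int({2,4}) = {4}, so X∖{4} = {0,3,2,1}

{0,3,2,1}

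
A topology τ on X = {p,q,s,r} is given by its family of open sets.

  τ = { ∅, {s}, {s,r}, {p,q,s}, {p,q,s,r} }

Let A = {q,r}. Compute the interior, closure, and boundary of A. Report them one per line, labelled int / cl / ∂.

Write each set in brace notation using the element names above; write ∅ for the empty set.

U open, U⊆A: ∅. int(A) = ⋃ = ∅
X∖A={p,s}, int(X∖A)={s}, hence cl(A)={p,q,r}
∂A: remove int from cl → {p,q,r}

int(A) = ∅
cl(A)  = {p,q,r}
∂A     = {p,q,r}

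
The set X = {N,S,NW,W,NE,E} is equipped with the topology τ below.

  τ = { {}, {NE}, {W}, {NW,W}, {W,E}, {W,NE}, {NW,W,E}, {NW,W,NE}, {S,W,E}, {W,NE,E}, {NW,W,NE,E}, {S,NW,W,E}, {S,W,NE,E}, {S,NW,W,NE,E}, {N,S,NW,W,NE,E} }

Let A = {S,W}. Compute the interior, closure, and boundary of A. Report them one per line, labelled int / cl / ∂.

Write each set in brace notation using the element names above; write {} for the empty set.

int(A) = {W}
cl(A)  = {N,S,NW,W,E}
∂A     = {N,S,NW,E}

U open, U⊆A: {}, {W}. int(A) = ⋃ = {W}
X∖A={N,NW,NE,E}, int(X∖A)={NE}, hence cl(A)={N,S,NW,W,E}
∂A: remove int from cl → {N,S,NW,E}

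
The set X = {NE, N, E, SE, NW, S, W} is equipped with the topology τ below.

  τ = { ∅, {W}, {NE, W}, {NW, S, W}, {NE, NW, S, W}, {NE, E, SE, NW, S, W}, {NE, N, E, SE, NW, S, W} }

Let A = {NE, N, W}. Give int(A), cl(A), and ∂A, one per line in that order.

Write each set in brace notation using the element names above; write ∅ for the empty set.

int(A) = {NE, W}
cl(A)  = {NE, N, E, SE, NW, S, W}
∂A     = {N, E, SE, NW, S}

U open, U⊆A: ∅, {W}, {NE, W}. int(A) = ⋃ = {NE, W}
X∖A={E, SE, NW, S}, int(X∖A)=∅, hence cl(A)={NE, N, E, SE, NW, S, W}
∂A: remove int from cl → {N, E, SE, NW, S}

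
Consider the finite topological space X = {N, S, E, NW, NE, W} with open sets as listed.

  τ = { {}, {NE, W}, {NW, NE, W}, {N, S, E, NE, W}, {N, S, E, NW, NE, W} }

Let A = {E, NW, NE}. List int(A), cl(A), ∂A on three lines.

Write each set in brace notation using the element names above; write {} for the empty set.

int(A) = {}
cl(A)  = {N, S, E, NW, NE, W}
∂A     = {N, S, E, NW, NE, W}

U open, U⊆A: {}. int(A) = ⋃ = {}
X∖A={N, S, W}, int(X∖A)={}, hence cl(A)={N, S, E, NW, NE, W}
∂A: remove int from cl → {N, S, E, NW, NE, W}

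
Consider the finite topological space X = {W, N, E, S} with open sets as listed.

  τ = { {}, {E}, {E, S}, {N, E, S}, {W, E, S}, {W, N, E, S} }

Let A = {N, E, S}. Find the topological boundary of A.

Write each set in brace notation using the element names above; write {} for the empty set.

interior: largest open inside A is {N, E, S} (from {}, {E}, {E, S}, {N, E, S})
cl via duality: int({W}) = {}, so X∖{} = {W, N, E, S}
cl∖int = {W}

{W}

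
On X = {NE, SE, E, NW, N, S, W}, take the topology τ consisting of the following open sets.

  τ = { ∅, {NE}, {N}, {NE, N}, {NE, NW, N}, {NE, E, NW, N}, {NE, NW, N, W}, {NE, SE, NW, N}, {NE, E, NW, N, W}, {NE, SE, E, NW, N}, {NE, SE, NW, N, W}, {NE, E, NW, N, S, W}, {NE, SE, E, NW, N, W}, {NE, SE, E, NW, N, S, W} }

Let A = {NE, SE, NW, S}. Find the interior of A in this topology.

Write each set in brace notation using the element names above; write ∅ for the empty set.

{NE}

open subsets of A: ∅, {NE}; so int(A) = {NE}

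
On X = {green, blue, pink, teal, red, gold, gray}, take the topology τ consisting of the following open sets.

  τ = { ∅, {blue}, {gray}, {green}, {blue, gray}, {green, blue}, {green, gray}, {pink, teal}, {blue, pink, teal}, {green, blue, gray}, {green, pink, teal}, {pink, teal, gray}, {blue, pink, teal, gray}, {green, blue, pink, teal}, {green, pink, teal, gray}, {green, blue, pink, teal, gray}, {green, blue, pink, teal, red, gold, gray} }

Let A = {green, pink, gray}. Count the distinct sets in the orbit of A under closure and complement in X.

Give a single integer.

complement {blue, teal, red, gold}; its interior {blue}; cl(A) = X∖{blue} = {green, pink, teal, red, gold, gray}
With k = closure, c = complement:
  1. A     = {green, pink, gray}
  2. kA    = {green, pink, teal, red, gold, gray}
  3. cA    = {blue, teal, red, gold}
  4. ckA   = {blue}
  5. kcA   = {blue, pink, teal, red, gold}
  6. kckA  = {blue, red, gold}
  7. ckcA  = {green, gray}
  8. ckckA = {green, pink, teal, gray}
  9. kckcA = {green, red, gold, gray}
  10. ckckcA = {blue, pink, teal}
k, c of each give nothing new

10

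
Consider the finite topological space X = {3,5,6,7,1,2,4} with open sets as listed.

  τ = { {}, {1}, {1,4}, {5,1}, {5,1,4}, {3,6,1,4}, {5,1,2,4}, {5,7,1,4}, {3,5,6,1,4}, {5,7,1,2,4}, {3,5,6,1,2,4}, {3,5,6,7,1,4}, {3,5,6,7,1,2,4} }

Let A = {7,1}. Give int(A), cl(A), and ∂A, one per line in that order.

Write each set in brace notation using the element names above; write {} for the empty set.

int(A) = {1}
cl(A)  = {3,5,6,7,1,2,4}
∂A     = {3,5,6,7,2,4}

U open, U⊆A: {}, {1}. int(A) = ⋃ = {1}
X∖A={3,5,6,2,4}, int(X∖A)={}, hence cl(A)={3,5,6,7,1,2,4}
∂A: remove int from cl → {3,5,6,7,2,4}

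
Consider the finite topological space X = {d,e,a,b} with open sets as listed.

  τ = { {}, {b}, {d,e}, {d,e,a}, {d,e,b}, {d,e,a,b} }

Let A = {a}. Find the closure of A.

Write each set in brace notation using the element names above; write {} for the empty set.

closure: X∖int(X∖A) = X∖{d,e,b} = {a}

{a}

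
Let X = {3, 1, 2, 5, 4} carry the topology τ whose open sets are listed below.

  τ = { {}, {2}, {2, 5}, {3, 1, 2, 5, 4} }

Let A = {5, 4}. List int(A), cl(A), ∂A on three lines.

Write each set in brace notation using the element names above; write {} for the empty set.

U open, U⊆A: {}. int(A) = ⋃ = {}
X∖A={3, 1, 2}, int(X∖A)={2}, hence cl(A)={3, 1, 5, 4}
∂A: remove int from cl → {3, 1, 5, 4}

int(A) = {}
cl(A)  = {3, 1, 5, 4}
∂A     = {3, 1, 5, 4}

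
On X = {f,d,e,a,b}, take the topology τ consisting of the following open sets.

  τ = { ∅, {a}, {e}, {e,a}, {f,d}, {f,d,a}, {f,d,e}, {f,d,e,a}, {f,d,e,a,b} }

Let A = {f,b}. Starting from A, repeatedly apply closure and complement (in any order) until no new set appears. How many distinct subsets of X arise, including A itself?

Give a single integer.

8

complement {d,e,a}; its interior {e,a}; cl(A) = X∖{e,a} = {f,d,b}
With k = closure, c = complement:
  1. A     = {f,b}
  2. kA    = {f,d,b}
  3. cA    = {d,e,a}
  4. ckA   = {e,a}
  5. kcA   = {f,d,e,a,b}
  6. kckA  = {e,a,b}
  7. ckcA  = ∅
  8. ckckA = {f,d}
k, c of each give nothing new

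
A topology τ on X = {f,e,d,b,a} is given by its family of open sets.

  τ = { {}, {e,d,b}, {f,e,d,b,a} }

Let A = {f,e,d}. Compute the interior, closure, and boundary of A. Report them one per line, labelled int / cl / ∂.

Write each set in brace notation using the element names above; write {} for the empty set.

int(A) = {}
cl(A)  = {f,e,d,b,a}
∂A     = {f,e,d,b,a}

opens ⊆ A: {}; union → int = {}
complement {b,a}; its interior {}; cl(A) = X∖{} = {f,e,d,b,a}
boundary = {f,e,d,b,a} ∖ {} = {f,e,d,b,a}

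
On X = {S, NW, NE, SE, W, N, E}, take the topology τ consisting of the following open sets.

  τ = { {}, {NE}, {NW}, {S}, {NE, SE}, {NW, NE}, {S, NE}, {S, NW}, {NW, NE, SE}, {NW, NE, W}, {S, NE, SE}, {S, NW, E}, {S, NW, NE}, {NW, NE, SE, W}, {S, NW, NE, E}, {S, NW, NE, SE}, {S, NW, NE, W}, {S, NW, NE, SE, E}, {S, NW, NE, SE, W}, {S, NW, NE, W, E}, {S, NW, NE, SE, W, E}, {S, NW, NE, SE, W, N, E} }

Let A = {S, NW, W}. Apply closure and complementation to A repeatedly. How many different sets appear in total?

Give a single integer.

8

complement {NE, SE, N, E}; its interior {NE, SE}; cl(A) = X∖{NE, SE} = {S, NW, W, N, E}
With k = closure, c = complement:
  1. A     = {S, NW, W}
  2. kA    = {S, NW, W, N, E}
  3. cA    = {NE, SE, N, E}
  4. ckA   = {NE, SE}
  5. kcA   = {NE, SE, W, N, E}
  6. kckA  = {NE, SE, W, N}
  7. ckcA  = {S, NW}
  8. ckckA = {S, NW, E}
k, c of each give nothing new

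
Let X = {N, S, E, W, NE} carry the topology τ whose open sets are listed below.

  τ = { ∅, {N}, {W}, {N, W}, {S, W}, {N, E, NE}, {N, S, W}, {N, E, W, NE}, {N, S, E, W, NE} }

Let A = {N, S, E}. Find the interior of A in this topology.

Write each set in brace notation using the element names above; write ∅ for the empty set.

{N}

opens ⊆ A: ∅, {N}; union → int = {N}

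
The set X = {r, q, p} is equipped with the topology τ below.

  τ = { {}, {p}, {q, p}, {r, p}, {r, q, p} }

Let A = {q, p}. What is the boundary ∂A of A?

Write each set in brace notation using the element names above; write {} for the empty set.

{r}

U open, U⊆A: {}, {p}, {q, p}. int(A) = ⋃ = {q, p}
X∖A={r}, int(X∖A)={}, hence cl(A)={r, q, p}
∂A: remove int from cl → {r}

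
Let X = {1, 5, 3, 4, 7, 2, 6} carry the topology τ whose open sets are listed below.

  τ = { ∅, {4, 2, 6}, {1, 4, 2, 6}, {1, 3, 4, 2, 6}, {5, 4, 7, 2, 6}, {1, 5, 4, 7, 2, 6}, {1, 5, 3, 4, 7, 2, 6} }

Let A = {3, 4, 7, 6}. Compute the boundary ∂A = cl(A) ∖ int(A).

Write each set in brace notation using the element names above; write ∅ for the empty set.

U open, U⊆A: ∅. int(A) = ⋃ = ∅
X∖A={1, 5, 2}, int(X∖A)=∅, hence cl(A)={1, 5, 3, 4, 7, 2, 6}
∂A: remove int from cl → {1, 5, 3, 4, 7, 2, 6}

{1, 5, 3, 4, 7, 2, 6}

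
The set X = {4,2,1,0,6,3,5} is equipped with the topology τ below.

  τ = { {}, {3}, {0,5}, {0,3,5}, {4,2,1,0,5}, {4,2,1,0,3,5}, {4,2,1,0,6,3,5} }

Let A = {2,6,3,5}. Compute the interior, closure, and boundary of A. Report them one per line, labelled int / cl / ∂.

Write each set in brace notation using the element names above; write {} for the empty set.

open subsets of A: {}, {3}; so int(A) = {3}
closure: X∖int(X∖A) = X∖{} = {4,2,1,0,6,3,5}
∂A = {4,2,1,0,6,3,5} minus {3} = {4,2,1,0,6,5}

int(A) = {3}
cl(A)  = {4,2,1,0,6,3,5}
∂A     = {4,2,1,0,6,5}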